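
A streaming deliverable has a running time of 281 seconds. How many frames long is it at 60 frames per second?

16860 frames

Frames = 281 × 60 = 16860.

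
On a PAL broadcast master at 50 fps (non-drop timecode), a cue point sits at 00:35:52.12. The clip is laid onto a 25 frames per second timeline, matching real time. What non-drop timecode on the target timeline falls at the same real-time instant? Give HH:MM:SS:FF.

Source frame index: (0×3600 + 35×60 + 52) × 50 + 12 = 107612.
Real time: 107612 / (50) = 53806/25 s.
Target frame: (53806/25) × (25) = 53806.
At 25 labels/s: frame 53806 → 00:35:52:06.

00:35:52:06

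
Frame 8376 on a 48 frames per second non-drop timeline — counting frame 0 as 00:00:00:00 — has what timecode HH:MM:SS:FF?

8376 ÷ 48 = 174 full seconds, remainder 24 frames.
174 s = 0 h 2 min 54 s.
Timecode: 00:02:54:24.

00:02:54:24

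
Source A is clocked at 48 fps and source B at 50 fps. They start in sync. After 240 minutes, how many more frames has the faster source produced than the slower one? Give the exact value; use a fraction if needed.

28800 frames

240 min = 14400 s.
A emits 48 × 14400 = 691200 frames; B emits 50 × 14400 = 720000.
Difference = 28800 frames; B is ahead of A.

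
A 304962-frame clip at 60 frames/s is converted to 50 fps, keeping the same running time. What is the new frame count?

254135 frames

Target frames = source frames × (target rate / source rate) = 304962 × (50)/(60) = 304962 × 5/6 = 254135.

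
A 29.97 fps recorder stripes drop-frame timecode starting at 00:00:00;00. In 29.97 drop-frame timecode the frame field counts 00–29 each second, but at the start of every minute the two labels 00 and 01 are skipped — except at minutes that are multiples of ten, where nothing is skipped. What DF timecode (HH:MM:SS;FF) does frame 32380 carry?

Each 10-minute DF block holds 10 × 60 × 30 − 9 × 2 = 17982 frames. 32380 ÷ 17982 → 1 full block, remainder 14398.
Within the partial block the first minute is 1800 frames and each further minute 1798, so 8 further minute boundaries passed. Total skipped labels = 18 × 1 + 2 × 8 = 34.
Non-drop label index = 32380 + 34 = 32414; at 30 labels/s that is 00:18:00:14, i.e. DF 00:18:00;14.

00:18:00;14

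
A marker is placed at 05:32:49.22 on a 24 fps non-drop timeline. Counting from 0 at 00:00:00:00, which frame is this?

Total seconds to the label: (5 × 3600 + 32 × 60 + 49) = 19969.
Frame index = 19969 × 24 + 22 = 479278.

frame 479278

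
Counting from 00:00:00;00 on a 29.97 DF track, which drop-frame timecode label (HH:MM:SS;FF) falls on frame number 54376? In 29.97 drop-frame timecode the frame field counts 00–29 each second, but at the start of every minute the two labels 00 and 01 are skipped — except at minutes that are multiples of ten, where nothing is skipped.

00:30:14;10

Ten DF minutes hold 17982 frames, so frame 54376 lies in block 3 (frames 53946–71927) with 430 frames into that block.
The block's first minute is 1800 frames and the rest 1798 each; 430 frames reaches minute 0, so 3 × 18 + 0 × 2 = 54 labels have been skipped so far.
Adding those back, label number 54376 + 54 = 54430 at 30 labels/s is 1814 s + 10 f = 0 h 30 min 14 s frame 10, i.e. 00:30:14;10.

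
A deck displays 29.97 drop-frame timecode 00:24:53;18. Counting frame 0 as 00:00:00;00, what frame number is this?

Complete 10-minute blocks: 2, each 17982 frames → 35964.
Remaining 4 whole minutes in the current block: 1800 + 3 × 1798 = 7194 frames.
Within the current minute: 53 × 30 + 18 − 2 = 1606 (labels ;00/;01 skipped at this minute). Total = 35964 + 7194 + 1606 = 44764.

44764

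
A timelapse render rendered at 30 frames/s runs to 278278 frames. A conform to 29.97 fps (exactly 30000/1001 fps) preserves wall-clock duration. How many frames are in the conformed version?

Target frames = source frames × (target rate / source rate) = 278278 × (30000/1001)/(30) = 278278 × 1000/1001 = 278000.

278000 frames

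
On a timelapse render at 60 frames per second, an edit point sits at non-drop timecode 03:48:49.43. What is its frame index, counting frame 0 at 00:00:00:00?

frame 823783

Total seconds to the label: (3 × 3600 + 48 × 60 + 49) = 13729.
Frame index = 13729 × 60 + 43 = 823783.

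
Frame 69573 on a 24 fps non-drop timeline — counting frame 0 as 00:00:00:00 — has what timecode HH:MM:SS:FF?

69573 ÷ 24 = 2898 full seconds, remainder 21 frames.
2898 s = 0 h 48 min 18 s.
Timecode: 00:48:18:21.

00:48:18:21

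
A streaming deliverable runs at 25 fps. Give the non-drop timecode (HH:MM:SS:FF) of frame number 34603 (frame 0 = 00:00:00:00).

00:23:04:03

34603 ÷ 25 = 1384 full seconds, remainder 3 frames.
1384 s = 0 h 23 min 4 s.
Timecode: 00:23:04:03.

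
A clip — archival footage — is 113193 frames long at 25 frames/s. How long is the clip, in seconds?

Running time = 113193 / (25) = 4527.72 s.

4527.72 seconds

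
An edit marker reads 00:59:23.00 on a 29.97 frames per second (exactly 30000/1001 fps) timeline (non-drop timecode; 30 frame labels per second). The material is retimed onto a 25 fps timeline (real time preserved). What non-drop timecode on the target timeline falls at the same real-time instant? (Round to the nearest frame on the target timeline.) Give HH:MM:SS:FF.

Source frame index: (0×3600 + 59×60 + 23) × 30 + 0 = 106890.
Real time: 106890 / (30000/1001) = 3566563/1000 s.
Target frame: (3566563/1000) × (25) = 3566563/40 ≈ 89164.075 → 89164.
At 25 labels/s: frame 89164 → 00:59:26:14.

00:59:26:14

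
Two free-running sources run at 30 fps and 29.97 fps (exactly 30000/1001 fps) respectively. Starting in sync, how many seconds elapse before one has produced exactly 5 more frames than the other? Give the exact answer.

1001/6 seconds

The gap grows by |30000/1001 − 30| = 30/1001 frames per second.
Time for a 5-frame gap: 5 ÷ (30/1001) = 1001/6 s.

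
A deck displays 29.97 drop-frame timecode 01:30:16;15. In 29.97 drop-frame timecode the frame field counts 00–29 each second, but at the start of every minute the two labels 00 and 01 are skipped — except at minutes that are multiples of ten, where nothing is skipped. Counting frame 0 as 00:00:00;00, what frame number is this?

Complete 10-minute blocks: 9, each 17982 frames → 161838.
Remaining 0 whole minutes in the current block: 0 frames.
Within the current minute: 16 × 30 + 15 = 495. Total = 161838 + 0 + 495 = 162333.

162333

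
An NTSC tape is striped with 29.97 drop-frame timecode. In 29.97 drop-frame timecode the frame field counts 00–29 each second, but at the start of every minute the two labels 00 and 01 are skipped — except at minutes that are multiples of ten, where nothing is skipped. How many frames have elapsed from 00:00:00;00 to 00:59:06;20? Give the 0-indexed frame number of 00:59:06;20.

Complete 10-minute blocks: 5, each 17982 frames → 89910.
Remaining 9 whole minutes in the current block: 1800 + 8 × 1798 = 16184 frames.
Within the current minute: 6 × 30 + 20 − 2 = 198 (labels ;00/;01 skipped at this minute). Total = 89910 + 16184 + 198 = 106292.

106292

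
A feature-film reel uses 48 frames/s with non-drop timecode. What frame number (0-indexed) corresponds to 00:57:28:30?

frame 165534

Total seconds to the label: (0 × 3600 + 57 × 60 + 28) = 3448.
Frame index = 3448 × 48 + 30 = 165534.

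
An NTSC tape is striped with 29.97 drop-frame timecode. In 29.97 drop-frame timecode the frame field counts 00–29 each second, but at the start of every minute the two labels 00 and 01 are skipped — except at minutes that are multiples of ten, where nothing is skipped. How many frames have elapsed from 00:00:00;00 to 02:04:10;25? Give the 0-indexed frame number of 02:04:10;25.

223301

Complete 10-minute blocks: 12, each 17982 frames → 215784.
Remaining 4 whole minutes in the current block: 1800 + 3 × 1798 = 7194 frames.
Within the current minute: 10 × 30 + 25 − 2 = 323 (labels ;00/;01 skipped at this minute). Total = 215784 + 7194 + 323 = 223301.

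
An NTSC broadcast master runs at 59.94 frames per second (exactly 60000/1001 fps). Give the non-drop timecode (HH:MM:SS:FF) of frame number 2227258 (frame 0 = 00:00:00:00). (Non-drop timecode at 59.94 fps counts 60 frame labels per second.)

10:18:40:58

2227258 ÷ 60 = 37120 full seconds, remainder 58 frames.
37120 s = 10 h 18 min 40 s.
Timecode: 10:18:40:58.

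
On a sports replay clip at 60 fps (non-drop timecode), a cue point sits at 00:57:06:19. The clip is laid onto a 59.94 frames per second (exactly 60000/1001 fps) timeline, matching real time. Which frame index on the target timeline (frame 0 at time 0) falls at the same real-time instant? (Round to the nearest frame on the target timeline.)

Source frame index: (0×3600 + 57×60 + 6) × 60 + 19 = 205579.
Real time: 205579 / (60) = 205579/60 s.
Target frame: (205579/60) × (60000/1001) = 18689000/91 ≈ 205373.626 → 205374.

frame 205374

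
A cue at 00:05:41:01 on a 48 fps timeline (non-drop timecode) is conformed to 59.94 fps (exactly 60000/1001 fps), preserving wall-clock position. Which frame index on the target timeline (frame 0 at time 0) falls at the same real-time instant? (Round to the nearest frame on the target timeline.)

Source frame index: (0×3600 + 5×60 + 41) × 48 + 1 = 16369.
Real time: 16369 / (48) = 16369/48 s.
Target frame: (16369/48) × (60000/1001) = 20461250/1001 ≈ 20440.809 → 20441.

frame 20441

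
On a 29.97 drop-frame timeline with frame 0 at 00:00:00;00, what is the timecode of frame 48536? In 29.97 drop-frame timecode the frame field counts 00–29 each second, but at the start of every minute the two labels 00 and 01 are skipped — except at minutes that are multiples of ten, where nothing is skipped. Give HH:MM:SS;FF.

Each 10-minute DF block holds 10 × 60 × 30 − 9 × 2 = 17982 frames. 48536 ÷ 17982 → 2 full blocks, remainder 12572.
Within the partial block the first minute is 1800 frames and each further minute 1798, so 6 further minute boundaries passed. Total skipped labels = 18 × 2 + 2 × 6 = 48.
Non-drop label index = 48536 + 48 = 48584; at 30 labels/s that is 00:26:59:14, i.e. DF 00:26:59;14.

00:26:59;14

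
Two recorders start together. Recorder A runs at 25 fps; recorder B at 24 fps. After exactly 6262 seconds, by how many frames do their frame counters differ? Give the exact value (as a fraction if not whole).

A emits 25 × 6262 = 156550 frames; B emits 24 × 6262 = 150288.
Difference = 6262 frames; B is behind A.

6262 frames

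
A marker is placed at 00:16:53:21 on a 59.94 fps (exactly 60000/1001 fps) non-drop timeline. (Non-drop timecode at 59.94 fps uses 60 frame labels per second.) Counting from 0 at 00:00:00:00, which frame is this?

60801

Total seconds to the label: (0 × 3600 + 16 × 60 + 53) = 1013.
Frame index = 1013 × 60 + 21 = 60801.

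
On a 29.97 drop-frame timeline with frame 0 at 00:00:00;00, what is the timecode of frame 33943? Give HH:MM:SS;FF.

00:18:52;17

Ten DF minutes hold 17982 frames, so frame 33943 lies in block 1 (frames 17982–35963) with 15961 frames into that block.
The block's first minute is 1800 frames and the rest 1798 each; 15961 frames reaches minute 8, so 1 × 18 + 8 × 2 = 34 labels have been skipped so far.
Adding those back, label number 33943 + 34 = 33977 at 30 labels/s is 1132 s + 17 f = 0 h 18 min 52 s frame 17, i.e. 00:18:52;17.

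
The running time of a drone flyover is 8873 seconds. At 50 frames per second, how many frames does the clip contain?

Frames = 8873 × 50 = 443650.

443650 frames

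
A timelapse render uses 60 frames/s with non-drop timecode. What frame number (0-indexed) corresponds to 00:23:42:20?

Total seconds to the label: (0 × 3600 + 23 × 60 + 42) = 1422.
Frame index = 1422 × 60 + 20 = 85340.

frame 85340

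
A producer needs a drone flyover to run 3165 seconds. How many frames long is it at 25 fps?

Frames = 3165 × 25 = 79125.

79125 frames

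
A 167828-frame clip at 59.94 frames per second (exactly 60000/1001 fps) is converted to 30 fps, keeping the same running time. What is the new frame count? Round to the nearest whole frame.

Frames at target rate = 167828 × (30) / (60000/1001) = 41998957/500 ≈ 83997.914.
Nearest whole frame: 83998.

83998 frames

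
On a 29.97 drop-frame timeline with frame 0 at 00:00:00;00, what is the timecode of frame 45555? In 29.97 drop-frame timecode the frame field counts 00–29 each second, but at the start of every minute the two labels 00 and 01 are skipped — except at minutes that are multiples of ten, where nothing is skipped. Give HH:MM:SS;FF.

Each 10-minute DF block holds 10 × 60 × 30 − 9 × 2 = 17982 frames. 45555 ÷ 17982 → 2 full blocks, remainder 9591.
Within the partial block the first minute is 1800 frames and each further minute 1798, so 5 further minute boundaries passed. Total skipped labels = 18 × 2 + 2 × 5 = 46.
Non-drop label index = 45555 + 46 = 45601; at 30 labels/s that is 00:25:20:01, i.e. DF 00:25:20;01.

00:25:20;01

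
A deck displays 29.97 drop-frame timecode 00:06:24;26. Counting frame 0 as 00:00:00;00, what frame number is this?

As if non-drop at 30 labels/s: (0 × 3600 + 6 × 60 + 24) × 30 + 26 = 11546.
Minute boundaries passed: 6; those not divisible by 10: 6 − 0 = 6; dropped labels = 2 × 6 = 12.
Actual frame index = 11546 − 12 = 11534.

11534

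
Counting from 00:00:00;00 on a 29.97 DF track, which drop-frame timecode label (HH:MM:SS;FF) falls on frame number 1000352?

09:16:18;14

Each 10-minute DF block holds 10 × 60 × 30 − 9 × 2 = 17982 frames. 1000352 ÷ 17982 → 55 full blocks, remainder 11342.
Within the partial block the first minute is 1800 frames and each further minute 1798, so 6 further minute boundaries passed. Total skipped labels = 18 × 55 + 2 × 6 = 1002.
Non-drop label index = 1000352 + 1002 = 1001354; at 30 labels/s that is 09:16:18:14, i.e. DF 09:16:18;14.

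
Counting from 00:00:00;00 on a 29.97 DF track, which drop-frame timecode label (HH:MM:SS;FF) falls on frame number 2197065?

20:21:48;23

Each 10-minute DF block holds 10 × 60 × 30 − 9 × 2 = 17982 frames. 2197065 ÷ 17982 → 122 full blocks, remainder 3261.
Within the partial block the first minute is 1800 frames and each further minute 1798, so 1 further minute boundary passed. Total skipped labels = 18 × 122 + 2 × 1 = 2198.
Non-drop label index = 2197065 + 2198 = 2199263; at 30 labels/s that is 20:21:48:23, i.e. DF 20:21:48;23.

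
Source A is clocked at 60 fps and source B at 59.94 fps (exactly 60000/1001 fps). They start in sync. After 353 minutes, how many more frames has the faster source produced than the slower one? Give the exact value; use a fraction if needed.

1270800/1001 frames

353 min = 21180 s.
A emits 60 × 21180 = 1270800 frames; B emits 60000/1001 × 21180 = 1270800000/1001.
Difference = 1270800/1001 frames (≈ 1269.5305); B is behind A.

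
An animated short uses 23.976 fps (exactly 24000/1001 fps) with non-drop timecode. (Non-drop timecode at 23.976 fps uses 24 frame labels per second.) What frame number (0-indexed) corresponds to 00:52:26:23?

75527

Total seconds to the label: (0 × 3600 + 52 × 60 + 26) = 3146.
Frame index = 3146 × 24 + 23 = 75527.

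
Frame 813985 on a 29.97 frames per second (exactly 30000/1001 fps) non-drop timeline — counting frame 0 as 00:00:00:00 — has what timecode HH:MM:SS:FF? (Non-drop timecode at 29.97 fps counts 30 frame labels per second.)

813985 ÷ 30 = 27132 full seconds, remainder 25 frames.
27132 s = 7 h 32 min 12 s.
Timecode: 07:32:12:25.

07:32:12:25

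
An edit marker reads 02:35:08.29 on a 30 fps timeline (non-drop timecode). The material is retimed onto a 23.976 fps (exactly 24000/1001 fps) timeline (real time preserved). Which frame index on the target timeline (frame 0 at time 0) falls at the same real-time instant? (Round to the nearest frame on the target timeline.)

frame 223192

Source frame index: (2×3600 + 35×60 + 8) × 30 + 29 = 279269.
Real time: 279269 / (30) = 279269/30 s.
Target frame: (279269/30) × (24000/1001) = 223415200/1001 ≈ 223192.008 → 223192.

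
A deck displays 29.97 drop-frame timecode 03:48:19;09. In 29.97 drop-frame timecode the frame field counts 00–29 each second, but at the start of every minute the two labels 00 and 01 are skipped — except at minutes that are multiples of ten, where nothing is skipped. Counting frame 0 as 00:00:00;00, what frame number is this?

As if non-drop at 30 labels/s: (3 × 3600 + 48 × 60 + 19) × 30 + 9 = 410979.
Minute boundaries passed: 228; those not divisible by 10: 228 − 22 = 206; dropped labels = 2 × 206 = 412.
Actual frame index = 410979 − 412 = 410567.

410567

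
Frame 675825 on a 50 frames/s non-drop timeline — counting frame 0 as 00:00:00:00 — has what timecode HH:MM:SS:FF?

03:45:16:25

675825 ÷ 50 = 13516 full seconds, remainder 25 frames.
13516 s = 3 h 45 min 16 s.
Timecode: 03:45:16:25.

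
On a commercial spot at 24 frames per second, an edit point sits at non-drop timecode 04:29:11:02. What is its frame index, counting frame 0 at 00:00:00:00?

frame 387626

Total seconds to the label: (4 × 3600 + 29 × 60 + 11) = 16151.
Frame index = 16151 × 24 + 2 = 387626.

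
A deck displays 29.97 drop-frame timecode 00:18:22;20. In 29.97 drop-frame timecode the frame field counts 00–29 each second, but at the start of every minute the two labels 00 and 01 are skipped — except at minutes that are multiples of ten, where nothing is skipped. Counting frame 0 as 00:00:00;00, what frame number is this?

33046

As if non-drop at 30 labels/s: (0 × 3600 + 18 × 60 + 22) × 30 + 20 = 33080.
Minute boundaries passed: 18; those not divisible by 10: 18 − 1 = 17; dropped labels = 2 × 17 = 34.
Actual frame index = 33080 − 34 = 33046.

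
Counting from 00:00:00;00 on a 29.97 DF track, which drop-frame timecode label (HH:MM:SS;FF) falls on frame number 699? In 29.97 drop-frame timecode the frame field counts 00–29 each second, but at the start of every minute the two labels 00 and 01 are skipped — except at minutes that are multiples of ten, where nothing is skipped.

00:00:23;09

Ten DF minutes hold 17982 frames, so frame 699 lies in block 0 (frames 0–17981) with 699 frames into that block.
The block's first minute is 1800 frames and the rest 1798 each; 699 frames reaches minute 0, so 0 × 18 + 0 × 2 = 0 labels have been skipped so far.
Adding those back, label number 699 + 0 = 699 at 30 labels/s is 23 s + 9 f = 0 h 0 min 23 s frame 9, i.e. 00:00:23;09.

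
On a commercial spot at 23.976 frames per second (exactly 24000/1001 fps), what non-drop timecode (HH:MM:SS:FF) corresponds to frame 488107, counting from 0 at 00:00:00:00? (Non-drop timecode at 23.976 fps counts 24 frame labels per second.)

488107 ÷ 24 = 20337 full seconds, remainder 19 frames.
20337 s = 5 h 38 min 57 s.
Timecode: 05:38:57:19.

05:38:57:19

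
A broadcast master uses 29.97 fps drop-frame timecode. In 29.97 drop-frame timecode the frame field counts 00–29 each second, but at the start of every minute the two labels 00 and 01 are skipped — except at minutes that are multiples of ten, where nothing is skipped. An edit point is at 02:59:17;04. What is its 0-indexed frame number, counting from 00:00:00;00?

As if non-drop at 30 labels/s: (2 × 3600 + 59 × 60 + 17) × 30 + 4 = 322714.
Minute boundaries passed: 179; those not divisible by 10: 179 − 17 = 162; dropped labels = 2 × 162 = 324.
Actual frame index = 322714 − 324 = 322390.

322390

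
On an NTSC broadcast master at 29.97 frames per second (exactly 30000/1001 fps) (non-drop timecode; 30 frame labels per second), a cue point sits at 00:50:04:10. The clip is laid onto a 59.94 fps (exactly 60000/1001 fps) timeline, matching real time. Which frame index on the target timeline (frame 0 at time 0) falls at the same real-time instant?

frame 180260

Source frame index: (0×3600 + 50×60 + 4) × 30 + 10 = 90130.
Real time: 90130 / (30000/1001) = 9022013/3000 s.
Target frame: (9022013/3000) × (60000/1001) = 180260.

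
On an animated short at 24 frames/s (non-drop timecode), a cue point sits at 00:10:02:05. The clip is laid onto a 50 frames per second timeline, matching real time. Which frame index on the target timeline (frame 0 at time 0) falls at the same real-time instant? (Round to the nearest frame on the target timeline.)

Source frame index: (0×3600 + 10×60 + 2) × 24 + 5 = 14453.
Real time: 14453 / (24) = 14453/24 s.
Target frame: (14453/24) × (50) = 361325/12 ≈ 30110.417 → 30110.

frame 30110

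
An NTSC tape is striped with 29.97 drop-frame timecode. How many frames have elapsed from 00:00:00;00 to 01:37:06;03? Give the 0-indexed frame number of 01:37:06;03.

As if non-drop at 30 labels/s: (1 × 3600 + 37 × 60 + 6) × 30 + 3 = 174783.
Minute boundaries passed: 97; those not divisible by 10: 97 − 9 = 88; dropped labels = 2 × 88 = 176.
Actual frame index = 174783 − 176 = 174607.

174607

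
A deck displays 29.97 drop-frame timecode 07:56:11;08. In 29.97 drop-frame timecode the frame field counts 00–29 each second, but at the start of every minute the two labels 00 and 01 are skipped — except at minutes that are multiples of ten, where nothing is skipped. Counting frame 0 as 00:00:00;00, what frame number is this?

856280

Complete 10-minute blocks: 47, each 17982 frames → 845154.
Remaining 6 whole minutes in the current block: 1800 + 5 × 1798 = 10790 frames.
Within the current minute: 11 × 30 + 8 − 2 = 336 (labels ;00/;01 skipped at this minute). Total = 845154 + 10790 + 336 = 856280.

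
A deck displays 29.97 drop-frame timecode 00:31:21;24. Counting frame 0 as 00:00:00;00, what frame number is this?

56398

As if non-drop at 30 labels/s: (0 × 3600 + 31 × 60 + 21) × 30 + 24 = 56454.
Minute boundaries passed: 31; those not divisible by 10: 31 − 3 = 28; dropped labels = 2 × 28 = 56.
Actual frame index = 56454 − 56 = 56398.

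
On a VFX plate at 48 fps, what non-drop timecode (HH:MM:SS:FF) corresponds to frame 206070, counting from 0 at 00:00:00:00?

206070 ÷ 48 = 4293 full seconds, remainder 6 frames.
4293 s = 1 h 11 min 33 s.
Timecode: 01:11:33:06.

01:11:33:06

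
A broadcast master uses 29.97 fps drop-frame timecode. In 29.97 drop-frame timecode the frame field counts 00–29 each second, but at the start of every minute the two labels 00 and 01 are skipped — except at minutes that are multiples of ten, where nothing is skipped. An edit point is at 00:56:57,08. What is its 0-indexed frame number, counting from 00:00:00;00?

As if non-drop at 30 labels/s: (0 × 3600 + 56 × 60 + 57) × 30 + 8 = 102518.
Minute boundaries passed: 56; those not divisible by 10: 56 − 5 = 51; dropped labels = 2 × 51 = 102.
Actual frame index = 102518 − 102 = 102416.

102416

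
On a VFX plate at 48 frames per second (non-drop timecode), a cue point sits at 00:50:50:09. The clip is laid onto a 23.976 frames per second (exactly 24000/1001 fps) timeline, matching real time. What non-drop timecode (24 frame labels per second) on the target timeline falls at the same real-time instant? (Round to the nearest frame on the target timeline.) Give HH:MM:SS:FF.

Source frame index: (0×3600 + 50×60 + 50) × 48 + 9 = 146409.
Real time: 146409 / (48) = 48803/16 s.
Target frame: (48803/16) × (24000/1001) = 73204500/1001 ≈ 73131.369 → 73131.
At 24 labels/s: frame 73131 → 00:50:47:03.

00:50:47:03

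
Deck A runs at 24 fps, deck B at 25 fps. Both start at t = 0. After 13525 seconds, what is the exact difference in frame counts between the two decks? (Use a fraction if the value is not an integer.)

A emits 24 × 13525 = 324600 frames; B emits 25 × 13525 = 338125.
Difference = 13525 frames; B is ahead of A.

13525 frames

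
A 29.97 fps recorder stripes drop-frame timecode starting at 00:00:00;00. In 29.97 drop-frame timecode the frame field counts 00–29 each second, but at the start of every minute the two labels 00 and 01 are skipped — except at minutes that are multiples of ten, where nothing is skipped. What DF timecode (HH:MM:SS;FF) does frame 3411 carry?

00:01:53;23

Ten DF minutes hold 17982 frames, so frame 3411 lies in block 0 (frames 0–17981) with 3411 frames into that block.
The block's first minute is 1800 frames and the rest 1798 each; 3411 frames reaches minute 1, so 0 × 18 + 1 × 2 = 2 labels have been skipped so far.
Adding those back, label number 3411 + 2 = 3413 at 30 labels/s is 113 s + 23 f = 0 h 1 min 53 s frame 23, i.e. 00:01:53;23.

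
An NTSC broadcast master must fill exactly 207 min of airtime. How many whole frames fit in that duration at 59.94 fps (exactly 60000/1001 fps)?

744455 frames

207 min = 12420 s.
Frames = 12420 × 60000/1001 = 745200000/1001 ≈ 744455.5445.
Complete frames: 744455.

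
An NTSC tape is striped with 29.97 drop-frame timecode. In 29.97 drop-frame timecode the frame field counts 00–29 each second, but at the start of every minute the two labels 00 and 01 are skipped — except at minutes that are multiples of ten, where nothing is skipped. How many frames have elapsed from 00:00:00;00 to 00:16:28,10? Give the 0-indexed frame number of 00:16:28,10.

Complete 10-minute blocks: 1, each 17982 frames → 17982.
Remaining 6 whole minutes in the current block: 1800 + 5 × 1798 = 10790 frames.
Within the current minute: 28 × 30 + 10 − 2 = 848 (labels ;00/;01 skipped at this minute). Total = 17982 + 10790 + 848 = 29620.

29620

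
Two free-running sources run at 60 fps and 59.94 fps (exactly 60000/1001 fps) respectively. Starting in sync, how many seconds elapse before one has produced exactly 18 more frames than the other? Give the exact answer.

The gap grows by |60000/1001 − 60| = 60/1001 frames per second.
Time for a 18-frame gap: 18 ÷ (60/1001) = 300.3 s.

300.3 seconds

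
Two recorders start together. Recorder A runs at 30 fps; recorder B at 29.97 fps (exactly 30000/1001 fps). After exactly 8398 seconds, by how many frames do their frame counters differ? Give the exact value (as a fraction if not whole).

19380/77 frames

A emits 30 × 8398 = 251940 frames; B emits 30000/1001 × 8398 = 19380000/77.
Difference = 19380/77 frames (≈ 251.6883); B is behind A.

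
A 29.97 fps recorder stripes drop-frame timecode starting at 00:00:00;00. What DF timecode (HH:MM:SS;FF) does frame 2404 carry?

Each 10-minute DF block holds 10 × 60 × 30 − 9 × 2 = 17982 frames. 2404 ÷ 17982 → 0 full blocks, remainder 2404.
Within the partial block the first minute is 1800 frames and each further minute 1798, so 1 further minute boundary passed. Total skipped labels = 18 × 0 + 2 × 1 = 2.
Non-drop label index = 2404 + 2 = 2406; at 30 labels/s that is 00:01:20:06, i.e. DF 00:01:20;06.

00:01:20;06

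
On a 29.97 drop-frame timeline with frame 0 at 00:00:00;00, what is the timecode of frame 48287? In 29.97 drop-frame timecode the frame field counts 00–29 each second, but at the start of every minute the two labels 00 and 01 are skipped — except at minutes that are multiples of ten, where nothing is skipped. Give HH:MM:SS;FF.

00:26:51;05

Each 10-minute DF block holds 10 × 60 × 30 − 9 × 2 = 17982 frames. 48287 ÷ 17982 → 2 full blocks, remainder 12323.
Within the partial block the first minute is 1800 frames and each further minute 1798, so 6 further minute boundaries passed. Total skipped labels = 18 × 2 + 2 × 6 = 48.
Non-drop label index = 48287 + 48 = 48335; at 30 labels/s that is 00:26:51:05, i.e. DF 00:26:51;05.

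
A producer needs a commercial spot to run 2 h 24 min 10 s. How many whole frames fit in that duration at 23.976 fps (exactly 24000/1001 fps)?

207392 frames

2 h 24 min 10 s = 8650 s.
Frames = 8650 × 24000/1001 = 207600000/1001 ≈ 207392.6074.
Complete frames: 207392.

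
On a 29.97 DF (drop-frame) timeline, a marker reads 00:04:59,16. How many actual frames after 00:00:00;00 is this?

8978

As if non-drop at 30 labels/s: (0 × 3600 + 4 × 60 + 59) × 30 + 16 = 8986.
Minute boundaries passed: 4; those not divisible by 10: 4 − 0 = 4; dropped labels = 2 × 4 = 8.
Actual frame index = 8986 − 8 = 8978.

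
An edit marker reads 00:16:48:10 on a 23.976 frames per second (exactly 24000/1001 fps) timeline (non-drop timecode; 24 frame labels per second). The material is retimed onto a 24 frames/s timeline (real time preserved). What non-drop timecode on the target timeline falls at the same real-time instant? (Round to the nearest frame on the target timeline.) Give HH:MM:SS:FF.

Source frame index: (0×3600 + 16×60 + 48) × 24 + 10 = 24202.
Real time: 24202 / (24000/1001) = 12113101/12000 s.
Target frame: (12113101/12000) × (24) = 12113101/500 ≈ 24226.202 → 24226.
At 24 labels/s: frame 24226 → 00:16:49:10.

00:16:49:10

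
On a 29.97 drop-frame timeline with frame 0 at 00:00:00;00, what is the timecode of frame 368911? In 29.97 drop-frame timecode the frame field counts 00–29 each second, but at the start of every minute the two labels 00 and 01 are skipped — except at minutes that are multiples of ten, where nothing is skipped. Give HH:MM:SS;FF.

03:25:09;11

Each 10-minute DF block holds 10 × 60 × 30 − 9 × 2 = 17982 frames. 368911 ÷ 17982 → 20 full blocks, remainder 9271.
Within the partial block the first minute is 1800 frames and each further minute 1798, so 5 further minute boundaries passed. Total skipped labels = 18 × 20 + 2 × 5 = 370.
Non-drop label index = 368911 + 370 = 369281; at 30 labels/s that is 03:25:09:11, i.e. DF 03:25:09;11.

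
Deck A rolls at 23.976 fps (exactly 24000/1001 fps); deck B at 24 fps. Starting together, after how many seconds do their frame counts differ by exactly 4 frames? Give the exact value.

1001/6 seconds

The gap grows by |24 − 24000/1001| = 24/1001 frames per second.
Time for a 4-frame gap: 4 ÷ (24/1001) = 1001/6 s.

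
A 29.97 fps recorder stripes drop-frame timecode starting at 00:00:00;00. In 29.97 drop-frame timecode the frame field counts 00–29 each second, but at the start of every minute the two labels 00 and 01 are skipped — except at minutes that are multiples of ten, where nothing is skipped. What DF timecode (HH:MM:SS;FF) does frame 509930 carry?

04:43:34;20

Ten DF minutes hold 17982 frames, so frame 509930 lies in block 28 (frames 503496–521477) with 6434 frames into that block.
The block's first minute is 1800 frames and the rest 1798 each; 6434 frames reaches minute 3, so 28 × 18 + 3 × 2 = 510 labels have been skipped so far.
Adding those back, label number 509930 + 510 = 510440 at 30 labels/s is 17014 s + 20 f = 4 h 43 min 34 s frame 20, i.e. 04:43:34;20.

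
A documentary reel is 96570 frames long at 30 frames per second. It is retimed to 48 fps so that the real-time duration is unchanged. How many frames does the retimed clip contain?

Target frames = source frames × (target rate / source rate) = 96570 × (48)/(30) = 96570 × 8/5 = 154512.

154512 frames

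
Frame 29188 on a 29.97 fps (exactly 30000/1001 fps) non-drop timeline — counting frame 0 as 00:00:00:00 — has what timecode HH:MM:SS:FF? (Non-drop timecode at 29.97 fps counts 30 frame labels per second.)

00:16:12:28

29188 ÷ 30 = 972 full seconds, remainder 28 frames.
972 s = 0 h 16 min 12 s.
Timecode: 00:16:12:28.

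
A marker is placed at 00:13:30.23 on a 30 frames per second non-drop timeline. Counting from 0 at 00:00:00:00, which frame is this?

frame 24323

Total seconds to the label: (0 × 3600 + 13 × 60 + 30) = 810.
Frame index = 810 × 30 + 23 = 24323.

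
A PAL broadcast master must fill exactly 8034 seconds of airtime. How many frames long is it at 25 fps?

200850 frames

Frames = 8034 × 25 = 200850.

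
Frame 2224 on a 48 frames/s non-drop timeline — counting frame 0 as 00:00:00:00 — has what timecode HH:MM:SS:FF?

2224 ÷ 48 = 46 full seconds, remainder 16 frames.
46 s = 0 h 0 min 46 s.
Timecode: 00:00:46:16.

00:00:46:16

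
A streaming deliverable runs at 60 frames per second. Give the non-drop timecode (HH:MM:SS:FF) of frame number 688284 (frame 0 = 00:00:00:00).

03:11:11:24

688284 ÷ 60 = 11471 full seconds, remainder 24 frames.
11471 s = 3 h 11 min 11 s.
Timecode: 03:11:11:24.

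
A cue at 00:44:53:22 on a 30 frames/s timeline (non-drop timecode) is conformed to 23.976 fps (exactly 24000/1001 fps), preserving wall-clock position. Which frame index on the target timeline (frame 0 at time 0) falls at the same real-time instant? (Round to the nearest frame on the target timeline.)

frame 64585

Source frame index: (0×3600 + 44×60 + 53) × 30 + 22 = 80812.
Real time: 80812 / (30) = 40406/15 s.
Target frame: (40406/15) × (24000/1001) = 64649600/1001 ≈ 64585.015 → 64585.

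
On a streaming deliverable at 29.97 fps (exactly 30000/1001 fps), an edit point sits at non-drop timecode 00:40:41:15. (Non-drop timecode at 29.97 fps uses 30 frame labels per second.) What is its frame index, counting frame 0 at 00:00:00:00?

frame 73245

Total seconds to the label: (0 × 3600 + 40 × 60 + 41) = 2441.
Frame index = 2441 × 30 + 15 = 73245.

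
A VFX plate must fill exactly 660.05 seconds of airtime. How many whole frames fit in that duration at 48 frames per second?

Frames = 660.05 × 48 = 158412/5 ≈ 31682.4000.
Complete frames: 31682.

31682 frames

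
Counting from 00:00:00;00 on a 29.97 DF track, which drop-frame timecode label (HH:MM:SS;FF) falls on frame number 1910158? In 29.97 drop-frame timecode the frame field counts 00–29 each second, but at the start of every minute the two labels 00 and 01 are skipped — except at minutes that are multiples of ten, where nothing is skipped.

17:42:15;20

Each 10-minute DF block holds 10 × 60 × 30 − 9 × 2 = 17982 frames. 1910158 ÷ 17982 → 106 full blocks, remainder 4066.
Within the partial block the first minute is 1800 frames and each further minute 1798, so 2 further minute boundaries passed. Total skipped labels = 18 × 106 + 2 × 2 = 1912.
Non-drop label index = 1910158 + 1912 = 1912070; at 30 labels/s that is 17:42:15:20, i.e. DF 17:42:15;20.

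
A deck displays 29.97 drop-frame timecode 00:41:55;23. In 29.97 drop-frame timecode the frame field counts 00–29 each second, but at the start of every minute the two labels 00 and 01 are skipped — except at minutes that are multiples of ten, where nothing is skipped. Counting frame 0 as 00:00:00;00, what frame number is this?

Complete 10-minute blocks: 4, each 17982 frames → 71928.
Remaining 1 whole minute in the current block: 1800 + 0 × 1798 = 1800 frames.
Within the current minute: 55 × 30 + 23 − 2 = 1671 (labels ;00/;01 skipped at this minute). Total = 71928 + 1800 + 1671 = 75399.

75399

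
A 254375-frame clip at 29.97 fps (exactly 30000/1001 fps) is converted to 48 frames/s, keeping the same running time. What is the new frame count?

407407 frames

Target frames = source frames × (target rate / source rate) = 254375 × (48)/(30000/1001) = 254375 × 1001/625 = 407407.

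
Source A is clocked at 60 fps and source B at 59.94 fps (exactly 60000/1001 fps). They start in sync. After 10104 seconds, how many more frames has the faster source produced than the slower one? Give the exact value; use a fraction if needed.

606240/1001 frames

A emits 60 × 10104 = 606240 frames; B emits 60000/1001 × 10104 = 606240000/1001.
Difference = 606240/1001 frames (≈ 605.6344); B is behind A.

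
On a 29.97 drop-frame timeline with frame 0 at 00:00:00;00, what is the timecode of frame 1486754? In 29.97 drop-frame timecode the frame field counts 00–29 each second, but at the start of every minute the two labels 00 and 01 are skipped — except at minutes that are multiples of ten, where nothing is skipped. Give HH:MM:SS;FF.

13:46:48;02

Each 10-minute DF block holds 10 × 60 × 30 − 9 × 2 = 17982 frames. 1486754 ÷ 17982 → 82 full blocks, remainder 12230.
Within the partial block the first minute is 1800 frames and each further minute 1798, so 6 further minute boundaries passed. Total skipped labels = 18 × 82 + 2 × 6 = 1488.
Non-drop label index = 1486754 + 1488 = 1488242; at 30 labels/s that is 13:46:48:02, i.e. DF 13:46:48;02.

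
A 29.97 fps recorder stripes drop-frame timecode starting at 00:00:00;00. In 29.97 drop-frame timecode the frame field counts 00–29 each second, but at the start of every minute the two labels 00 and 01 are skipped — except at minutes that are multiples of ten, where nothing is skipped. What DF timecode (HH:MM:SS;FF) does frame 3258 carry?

00:01:48;20

Ten DF minutes hold 17982 frames, so frame 3258 lies in block 0 (frames 0–17981) with 3258 frames into that block.
The block's first minute is 1800 frames and the rest 1798 each; 3258 frames reaches minute 1, so 0 × 18 + 1 × 2 = 2 labels have been skipped so far.
Adding those back, label number 3258 + 2 = 3260 at 30 labels/s is 108 s + 20 f = 0 h 1 min 48 s frame 20, i.e. 00:01:48;20.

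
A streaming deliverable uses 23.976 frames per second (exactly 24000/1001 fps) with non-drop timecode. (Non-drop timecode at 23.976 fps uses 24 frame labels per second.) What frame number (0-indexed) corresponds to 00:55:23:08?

frame 79760

Total seconds to the label: (0 × 3600 + 55 × 60 + 23) = 3323.
Frame index = 3323 × 24 + 8 = 79760.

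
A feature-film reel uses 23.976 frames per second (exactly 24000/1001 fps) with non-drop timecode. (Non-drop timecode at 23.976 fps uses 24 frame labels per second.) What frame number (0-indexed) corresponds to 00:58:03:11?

Total seconds to the label: (0 × 3600 + 58 × 60 + 3) = 3483.
Frame index = 3483 × 24 + 11 = 83603.

83603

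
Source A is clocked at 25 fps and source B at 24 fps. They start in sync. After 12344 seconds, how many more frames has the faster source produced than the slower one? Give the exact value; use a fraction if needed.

12344 frames

A emits 25 × 12344 = 308600 frames; B emits 24 × 12344 = 296256.
Difference = 12344 frames; B is behind A.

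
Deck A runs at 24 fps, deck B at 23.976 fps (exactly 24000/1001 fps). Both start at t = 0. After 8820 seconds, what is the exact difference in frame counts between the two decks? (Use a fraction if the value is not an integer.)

A emits 24 × 8820 = 211680 frames; B emits 24000/1001 × 8820 = 30240000/143.
Difference = 30240/143 frames (≈ 211.4685); B is behind A.

30240/143 frames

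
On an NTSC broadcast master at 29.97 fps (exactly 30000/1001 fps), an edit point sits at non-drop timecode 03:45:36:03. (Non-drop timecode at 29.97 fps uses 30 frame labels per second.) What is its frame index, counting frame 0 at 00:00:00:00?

Total seconds to the label: (3 × 3600 + 45 × 60 + 36) = 13536.
Frame index = 13536 × 30 + 3 = 406083.

406083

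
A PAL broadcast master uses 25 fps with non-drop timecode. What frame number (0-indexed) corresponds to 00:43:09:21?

Total seconds to the label: (0 × 3600 + 43 × 60 + 9) = 2589.
Frame index = 2589 × 25 + 21 = 64746.

64746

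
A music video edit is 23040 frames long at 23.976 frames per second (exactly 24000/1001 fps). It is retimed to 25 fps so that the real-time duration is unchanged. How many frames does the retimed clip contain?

Target frames = source frames × (target rate / source rate) = 23040 × (25)/(24000/1001) = 23040 × 1001/960 = 24024.

24024 frames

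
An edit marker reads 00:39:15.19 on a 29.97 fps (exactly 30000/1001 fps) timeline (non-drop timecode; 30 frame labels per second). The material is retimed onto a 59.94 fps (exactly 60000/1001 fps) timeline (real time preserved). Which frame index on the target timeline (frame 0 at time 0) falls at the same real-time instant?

frame 141338

Source frame index: (0×3600 + 39×60 + 15) × 30 + 19 = 70669.
Real time: 70669 / (30000/1001) = 70739669/30000 s.
Target frame: (70739669/30000) × (60000/1001) = 141338.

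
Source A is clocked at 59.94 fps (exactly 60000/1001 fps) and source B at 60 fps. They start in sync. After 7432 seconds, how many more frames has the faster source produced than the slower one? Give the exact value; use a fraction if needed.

445920/1001 frames

A emits 60000/1001 × 7432 = 445920000/1001 frames; B emits 60 × 7432 = 445920.
Difference = 445920/1001 frames (≈ 445.4745); B is ahead of A.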